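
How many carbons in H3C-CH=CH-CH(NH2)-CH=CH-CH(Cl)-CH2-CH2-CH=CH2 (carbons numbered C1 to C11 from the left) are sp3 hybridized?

C1: sp3 ✓
C2: sp2
C3: sp2
C4: sp3 ✓
C5: sp2
C6: sp2
C7: sp3 ✓
C8: sp3 ✓
C9: sp3 ✓
C10: sp2
C11: sp2
C1, C4, C7, C8, C9 → 5 sp3 carbons.

5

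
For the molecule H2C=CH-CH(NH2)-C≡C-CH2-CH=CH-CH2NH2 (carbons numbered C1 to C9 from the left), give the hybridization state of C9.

sp^3

C9: 4 σ bonds; 4 regions of electron density → sp3.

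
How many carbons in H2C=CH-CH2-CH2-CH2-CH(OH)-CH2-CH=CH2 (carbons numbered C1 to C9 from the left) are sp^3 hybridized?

C1: sp2
C2: sp2
C3: sp3 ✓
C4: sp3 ✓
C5: sp3 ✓
C6: sp3 ✓
C7: sp3 ✓
C8: sp2
C9: sp2
C3, C4, C5, C6, C7 → 5 sp3 carbons.

5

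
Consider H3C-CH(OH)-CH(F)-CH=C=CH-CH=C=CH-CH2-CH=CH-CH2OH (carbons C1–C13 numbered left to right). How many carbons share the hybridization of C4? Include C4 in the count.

6

C4 is sp2 (one π bond).
C1: sp3
C2: sp3
C3: sp3
C4: sp2 ✓
C5: sp
C6: sp2 ✓
C7: sp2 ✓
C8: sp
C9: sp2 ✓
C10: sp3
C11: sp2 ✓
C12: sp2 ✓
C13: sp3
6 carbons are sp2.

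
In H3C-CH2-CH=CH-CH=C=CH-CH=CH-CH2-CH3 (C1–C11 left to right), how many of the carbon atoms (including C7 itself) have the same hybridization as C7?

6

C7 is sp2 (one π bond).
C1: sp3
C2: sp3
C3: sp2 ✓
C4: sp2 ✓
C5: sp2 ✓
C6: sp
C7: sp2 ✓
C8: sp2 ✓
C9: sp2 ✓
C10: sp3
C11: sp3
6 carbons are sp2.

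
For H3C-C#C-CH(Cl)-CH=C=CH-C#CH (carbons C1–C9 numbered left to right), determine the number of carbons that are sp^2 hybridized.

2

C1: sp3
C2: sp
C3: sp
C4: sp3
C5: sp2 ✓
C6: sp
C7: sp2 ✓
C8: sp
C9: sp
C5, C7 → 2 sp2 carbons.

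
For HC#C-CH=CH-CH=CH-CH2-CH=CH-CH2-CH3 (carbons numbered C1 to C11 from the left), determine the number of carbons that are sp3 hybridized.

3

C1: sp
C2: sp
C3: sp2
C4: sp2
C5: sp2
C6: sp2
C7: sp3 ✓
C8: sp2
C9: sp2
C10: sp3 ✓
C11: sp3 ✓
C7, C10, C11 → 3 sp3 carbons.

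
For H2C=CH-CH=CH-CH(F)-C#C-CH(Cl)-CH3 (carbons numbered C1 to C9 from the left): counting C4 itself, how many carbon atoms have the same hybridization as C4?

4

C4 is sp2 (one π bond).
C1: sp2 ✓
C2: sp2 ✓
C3: sp2 ✓
C4: sp2 ✓
C5: sp3
C6: sp
C7: sp
C8: sp3
C9: sp3
4 carbons are sp2.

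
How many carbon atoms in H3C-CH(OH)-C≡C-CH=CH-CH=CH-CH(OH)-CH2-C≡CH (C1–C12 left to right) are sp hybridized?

4

C1: sp3
C2: sp3
C3: sp ✓
C4: sp ✓
C5: sp2
C6: sp2
C7: sp2
C8: sp2
C9: sp3
C10: sp3
C11: sp ✓
C12: sp ✓
C3, C4, C11, C12 → 4 sp carbons.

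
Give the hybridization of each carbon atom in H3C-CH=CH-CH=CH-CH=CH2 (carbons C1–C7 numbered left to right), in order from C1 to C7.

C1 sp3, C2 sp2, C3 sp2, C4 sp2, C5 sp2, C6 sp2, C7 sp2

C1 is sp3: 4 σ bonds, 4 electron-density regions.
C2 — 3 σ bonds, plus one π bond. Steric number 3, so sp2.
C3 (3 σ bonds, plus one π bond) has steric number 3: sp2.
C4 has 3 σ bonds, plus one π bond: steric number 3 → sp2.
C5 — 3 σ bonds, plus one π bond. Steric number 3, so sp2.
C6: 3 σ bonds, plus one π bond; 3 regions of electron density → sp2.
C7 — 3 σ bonds, plus one π bond. Steric number 3, so sp2.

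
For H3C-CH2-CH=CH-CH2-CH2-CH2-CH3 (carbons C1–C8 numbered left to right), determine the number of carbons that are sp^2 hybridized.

2

C1: sp3
C2: sp3
C3: sp2 ✓
C4: sp2 ✓
C5: sp3
C6: sp3
C7: sp3
C8: sp3
C3, C4 → 2 sp2 carbons.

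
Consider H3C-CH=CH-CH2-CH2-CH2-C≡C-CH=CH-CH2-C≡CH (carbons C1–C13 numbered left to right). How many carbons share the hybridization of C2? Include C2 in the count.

C2 is sp2 (one π bond).
C1: sp3
C2: sp2 ✓
C3: sp2 ✓
C4: sp3
C5: sp3
C6: sp3
C7: sp
C8: sp
C9: sp2 ✓
C10: sp2 ✓
C11: sp3
C12: sp
C13: sp
4 carbons are sp2.

4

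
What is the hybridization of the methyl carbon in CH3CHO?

sp^3

The methyl carbon (4 σ bonds) has steric number 4: sp3.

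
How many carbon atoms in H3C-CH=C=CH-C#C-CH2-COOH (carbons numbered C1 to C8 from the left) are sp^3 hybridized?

2

C1: sp3 ✓
C2: sp2
C3: sp
C4: sp2
C5: sp
C6: sp
C7: sp3 ✓
C8: sp2
C1, C7 → 2 sp3 carbons.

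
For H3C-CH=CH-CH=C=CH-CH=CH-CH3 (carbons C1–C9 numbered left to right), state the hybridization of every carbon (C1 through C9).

C1 carries 4 σ bonds, giving a steric number of 4, so it is sp3.
C2 has 3 σ bonds, plus one π bond: steric number 3 → sp2.
C3 (3 σ bonds, plus one π bond) has steric number 3: sp2.
C4 (3 σ bonds, plus one π bond) has steric number 3: sp2.
C5 — 2 σ bonds, plus two π bonds. Steric number 2, so sp.
C6: 3 σ bonds, plus one π bond — 3 electron domains, sp2.
C7 — 3 σ bonds, plus one π bond. Steric number 3, so sp2.
C8 has 3 σ bonds, plus one π bond: steric number 3 → sp2.
C9 — 4 σ bonds. Steric number 4, so sp3.

C1 sp3, C2 sp2, C3 sp2, C4 sp2, C5 sp, C6 sp2, C7 sp2, C8 sp2, C9 sp3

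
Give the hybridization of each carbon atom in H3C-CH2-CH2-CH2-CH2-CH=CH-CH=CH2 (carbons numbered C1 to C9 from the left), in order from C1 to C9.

C1 sp3, C2 sp3, C3 sp3, C4 sp3, C5 sp3, C6 sp2, C7 sp2, C8 sp2, C9 sp2

C1 has 4 σ bonds: steric number 4 → sp3.
C2 has 4 σ bonds: steric number 4 → sp3.
C3 — 4 σ bonds. Steric number 4, so sp3.
C4 carries 4 σ bonds, giving a steric number of 4, so it is sp3.
C5 carries 4 σ bonds, giving a steric number of 4, so it is sp3.
C6 — 3 σ bonds, plus one π bond. Steric number 3, so sp2.
C7 has 3 σ bonds, plus one π bond: steric number 3 → sp2.
C8: 3 σ bonds, plus one π bond — 3 electron domains, sp2.
C9 carries 3 σ bonds, plus one π bond, giving a steric number of 3, so it is sp2.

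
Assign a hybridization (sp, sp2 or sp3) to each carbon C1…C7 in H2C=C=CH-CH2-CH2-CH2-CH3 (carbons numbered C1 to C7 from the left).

C1 carries 3 σ bonds, plus one π bond, giving a steric number of 3, so it is sp2.
C2: 2 σ bonds, plus two π bonds — 2 electron domains, sp.
C3 (3 σ bonds, plus one π bond) has steric number 3: sp2.
C4 (4 σ bonds) has steric number 4: sp3.
C5: 4 σ bonds; 4 regions of electron density → sp3.
C6 carries 4 σ bonds, giving a steric number of 4, so it is sp3.
C7 — 4 σ bonds. Steric number 4, so sp3.

C1 sp2, C2 sp, C3 sp2, C4 sp3, C5 sp3, C6 sp3, C7 sp3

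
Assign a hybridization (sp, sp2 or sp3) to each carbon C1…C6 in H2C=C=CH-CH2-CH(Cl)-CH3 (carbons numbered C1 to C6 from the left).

C1 sp2, C2 sp, C3 sp2, C4 sp3, C5 sp3, C6 sp3

C1: 3 σ bonds, plus one π bond; 3 regions of electron density → sp2.
C2 is sp: 2 σ bonds, plus two π bonds, 2 electron-density regions.
C3: 3 σ bonds, plus one π bond; 3 regions of electron density → sp2.
C4: 4 σ bonds; 4 regions of electron density → sp3.
C5 is sp3: 4 σ bonds, 4 electron-density regions.
C6 has 4 σ bonds: steric number 4 → sp3.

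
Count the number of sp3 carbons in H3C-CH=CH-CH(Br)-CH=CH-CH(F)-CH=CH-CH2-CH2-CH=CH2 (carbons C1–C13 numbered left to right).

C1: sp3 ✓
C2: sp2
C3: sp2
C4: sp3 ✓
C5: sp2
C6: sp2
C7: sp3 ✓
C8: sp2
C9: sp2
C10: sp3 ✓
C11: sp3 ✓
C12: sp2
C13: sp2
C1, C4, C7, C10, C11 → 5 sp3 carbons.

5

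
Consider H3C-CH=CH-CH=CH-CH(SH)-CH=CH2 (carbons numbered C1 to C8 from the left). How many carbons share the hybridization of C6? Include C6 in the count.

C6 is sp3 (only σ bonds).
C1: sp3 ✓
C2: sp2
C3: sp2
C4: sp2
C5: sp2
C6: sp3 ✓
C7: sp2
C8: sp2
2 carbons are sp3.

2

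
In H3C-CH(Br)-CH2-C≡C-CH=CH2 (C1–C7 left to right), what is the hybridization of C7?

sp^2

C7: 3 σ bonds, plus one π bond; 3 regions of electron density → sp2.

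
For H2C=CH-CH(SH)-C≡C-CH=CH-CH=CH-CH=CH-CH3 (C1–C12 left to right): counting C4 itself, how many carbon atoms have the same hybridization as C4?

C4 is sp (two π bonds).
C1: sp2
C2: sp2
C3: sp3
C4: sp ✓
C5: sp ✓
C6: sp2
C7: sp2
C8: sp2
C9: sp2
C10: sp2
C11: sp2
C12: sp3
2 carbons are sp.

2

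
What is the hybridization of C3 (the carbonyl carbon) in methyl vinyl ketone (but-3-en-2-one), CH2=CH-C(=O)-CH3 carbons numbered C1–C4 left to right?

sp2

C3 (the carbonyl carbon): 3 σ bonds, plus one π bond; 3 regions of electron density → sp2.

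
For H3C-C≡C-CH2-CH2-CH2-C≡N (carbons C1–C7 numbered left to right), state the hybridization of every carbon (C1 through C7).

C1 sp3, C2 sp, C3 sp, C4 sp3, C5 sp3, C6 sp3, C7 sp

C1: 4 σ bonds — 4 electron domains, sp3.
C2 (2 σ bonds, plus two π bonds) has steric number 2: sp.
C3: 2 σ bonds, plus two π bonds; 2 regions of electron density → sp.
C4 has 4 σ bonds: steric number 4 → sp3.
C5 (4 σ bonds) has steric number 4: sp3.
C6: 4 σ bonds — 4 electron domains, sp3.
C7: 2 σ bonds, plus two π bonds — 2 electron domains, sp.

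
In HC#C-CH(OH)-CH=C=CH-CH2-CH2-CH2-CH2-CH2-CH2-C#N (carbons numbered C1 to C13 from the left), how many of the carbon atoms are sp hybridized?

4

C1: sp ✓
C2: sp ✓
C3: sp3
C4: sp2
C5: sp ✓
C6: sp2
C7: sp3
C8: sp3
C9: sp3
C10: sp3
C11: sp3
C12: sp3
C13: sp ✓
C1, C2, C5, C13 → 4 sp carbons.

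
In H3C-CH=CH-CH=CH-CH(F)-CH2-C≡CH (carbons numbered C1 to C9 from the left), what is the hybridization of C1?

C1 carries 4 σ bonds, giving a steric number of 4, so it is sp3.

sp³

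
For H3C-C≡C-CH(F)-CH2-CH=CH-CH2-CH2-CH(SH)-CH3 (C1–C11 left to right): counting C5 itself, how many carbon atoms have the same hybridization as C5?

7

C5 is sp3 (only σ bonds).
C1: sp3 ✓
C2: sp
C3: sp
C4: sp3 ✓
C5: sp3 ✓
C6: sp2
C7: sp2
C8: sp3 ✓
C9: sp3 ✓
C10: sp3 ✓
C11: sp3 ✓
7 carbons are sp3.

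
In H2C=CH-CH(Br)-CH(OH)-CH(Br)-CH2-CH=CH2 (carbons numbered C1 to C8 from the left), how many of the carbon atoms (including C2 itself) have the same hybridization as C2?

C2 is sp2 (one π bond).
C1: sp2 ✓
C2: sp2 ✓
C3: sp3
C4: sp3
C5: sp3
C6: sp3
C7: sp2 ✓
C8: sp2 ✓
4 carbons are sp2.

4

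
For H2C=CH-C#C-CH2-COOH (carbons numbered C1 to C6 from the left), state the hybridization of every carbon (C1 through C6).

C1 sp2, C2 sp2, C3 sp, C4 sp, C5 sp3, C6 sp2

C1: 3 σ bonds, plus one π bond; 3 regions of electron density → sp2.
C2: 3 σ bonds, plus one π bond — 3 electron domains, sp2.
C3 (2 σ bonds, plus two π bonds) has steric number 2: sp.
C4 — 2 σ bonds, plus two π bonds. Steric number 2, so sp.
C5 is sp3: 4 σ bonds, 4 electron-density regions.
C6 carries 3 σ bonds, plus one π bond, giving a steric number of 3, so it is sp2.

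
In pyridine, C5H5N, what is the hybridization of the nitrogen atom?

sp^2

N has two σ bonds and one lone pair in the ring plane (steric number 3 → sp2); its p orbital contributes one electron to the aromatic π system via the C=N double bond.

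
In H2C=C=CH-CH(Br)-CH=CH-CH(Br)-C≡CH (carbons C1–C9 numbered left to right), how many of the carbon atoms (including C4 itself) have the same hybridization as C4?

C4 is sp3 (only σ bonds).
C1: sp2
C2: sp
C3: sp2
C4: sp3 ✓
C5: sp2
C6: sp2
C7: sp3 ✓
C8: sp
C9: sp
2 carbons are sp3.

2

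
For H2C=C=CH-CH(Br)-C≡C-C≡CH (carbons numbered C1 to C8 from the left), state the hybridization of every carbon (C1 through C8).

C1 sp2, C2 sp, C3 sp2, C4 sp3, C5 sp, C6 sp, C7 sp, C8 sp

C1 carries 3 σ bonds, plus one π bond, giving a steric number of 3, so it is sp2.
C2: 2 σ bonds, plus two π bonds — 2 electron domains, sp.
C3 has 3 σ bonds, plus one π bond: steric number 3 → sp2.
C4 (4 σ bonds) has steric number 4: sp3.
C5 has 2 σ bonds, plus two π bonds: steric number 2 → sp.
C6 (2 σ bonds, plus two π bonds) has steric number 2: sp.
C7 is sp: 2 σ bonds, plus two π bonds, 2 electron-density regions.
C8 carries 2 σ bonds, plus two π bonds, giving a steric number of 2, so it is sp.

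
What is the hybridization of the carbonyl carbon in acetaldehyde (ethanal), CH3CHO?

The carbonyl carbon: 3 σ bonds, plus one π bond; 3 regions of electron density → sp2.

sp2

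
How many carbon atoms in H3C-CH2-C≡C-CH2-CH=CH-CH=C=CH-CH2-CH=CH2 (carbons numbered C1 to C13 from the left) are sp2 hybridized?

6

C1: sp3
C2: sp3
C3: sp
C4: sp
C5: sp3
C6: sp2 ✓
C7: sp2 ✓
C8: sp2 ✓
C9: sp
C10: sp2 ✓
C11: sp3
C12: sp2 ✓
C13: sp2 ✓
C6, C7, C8, C10, C12, C13 → 6 sp2 carbons.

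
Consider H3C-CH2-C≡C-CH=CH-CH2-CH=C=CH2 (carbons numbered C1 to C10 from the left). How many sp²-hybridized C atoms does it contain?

C1: sp3
C2: sp3
C3: sp
C4: sp
C5: sp2 ✓
C6: sp2 ✓
C7: sp3
C8: sp2 ✓
C9: sp
C10: sp2 ✓
C5, C6, C8, C10 → 4 sp2 carbons.

4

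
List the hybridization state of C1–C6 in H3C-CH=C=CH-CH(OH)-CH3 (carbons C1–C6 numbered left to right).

C1: 4 σ bonds; 4 regions of electron density → sp3.
C2 carries 3 σ bonds, plus one π bond, giving a steric number of 3, so it is sp2.
C3 (2 σ bonds, plus two π bonds) has steric number 2: sp.
C4 carries 3 σ bonds, plus one π bond, giving a steric number of 3, so it is sp2.
C5: 4 σ bonds — 4 electron domains, sp3.
C6: 4 σ bonds — 4 electron domains, sp3.

C1 sp3, C2 sp2, C3 sp, C4 sp2, C5 sp3, C6 sp3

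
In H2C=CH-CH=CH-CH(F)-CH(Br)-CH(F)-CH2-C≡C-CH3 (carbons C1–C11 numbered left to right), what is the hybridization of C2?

C2 is sp2: 3 σ bonds, plus one π bond, 3 electron-density regions.

sp²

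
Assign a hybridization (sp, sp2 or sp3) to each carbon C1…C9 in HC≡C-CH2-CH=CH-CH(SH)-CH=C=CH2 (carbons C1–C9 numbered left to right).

C1 is sp: 2 σ bonds, plus two π bonds, 2 electron-density regions.
C2 is sp: 2 σ bonds, plus two π bonds, 2 electron-density regions.
C3: 4 σ bonds; 4 regions of electron density → sp3.
C4 has 3 σ bonds, plus one π bond: steric number 3 → sp2.
C5: 3 σ bonds, plus one π bond — 3 electron domains, sp2.
C6: 4 σ bonds; 4 regions of electron density → sp3.
C7 — 3 σ bonds, plus one π bond. Steric number 3, so sp2.
C8 (2 σ bonds, plus two π bonds) has steric number 2: sp.
C9 carries 3 σ bonds, plus one π bond, giving a steric number of 3, so it is sp2.

C1 sp, C2 sp, C3 sp3, C4 sp2, C5 sp2, C6 sp3, C7 sp2, C8 sp, C9 sp2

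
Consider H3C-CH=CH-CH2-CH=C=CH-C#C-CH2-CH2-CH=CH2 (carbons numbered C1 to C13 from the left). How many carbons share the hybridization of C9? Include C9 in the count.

C9 is sp (two π bonds).
C1: sp3
C2: sp2
C3: sp2
C4: sp3
C5: sp2
C6: sp ✓
C7: sp2
C8: sp ✓
C9: sp ✓
C10: sp3
C11: sp3
C12: sp2
C13: sp2
3 carbons are sp.

3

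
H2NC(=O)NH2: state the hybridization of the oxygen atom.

The oxygen atom: 1 σ bond and 2 lone pairs, plus one π bond — 3 electron domains, sp2.

sp²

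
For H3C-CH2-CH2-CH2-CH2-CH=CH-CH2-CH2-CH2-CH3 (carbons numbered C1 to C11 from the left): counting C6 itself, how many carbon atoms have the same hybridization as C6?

2

C6 is sp2 (one π bond).
C1: sp3
C2: sp3
C3: sp3
C4: sp3
C5: sp3
C6: sp2 ✓
C7: sp2 ✓
C8: sp3
C9: sp3
C10: sp3
C11: sp3
2 carbons are sp2.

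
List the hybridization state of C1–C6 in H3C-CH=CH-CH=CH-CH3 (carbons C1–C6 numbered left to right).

C1: 4 σ bonds; 4 regions of electron density → sp3.
C2 (3 σ bonds, plus one π bond) has steric number 3: sp2.
C3: 3 σ bonds, plus one π bond; 3 regions of electron density → sp2.
C4 carries 3 σ bonds, plus one π bond, giving a steric number of 3, so it is sp2.
C5 carries 3 σ bonds, plus one π bond, giving a steric number of 3, so it is sp2.
C6: 4 σ bonds — 4 electron domains, sp3.

C1 sp3, C2 sp2, C3 sp2, C4 sp2, C5 sp2, C6 sp3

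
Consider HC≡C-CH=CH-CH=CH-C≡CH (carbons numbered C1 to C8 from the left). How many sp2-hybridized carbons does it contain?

C1: sp
C2: sp
C3: sp2 ✓
C4: sp2 ✓
C5: sp2 ✓
C6: sp2 ✓
C7: sp
C8: sp
C3, C4, C5, C6 → 4 sp2 carbons.

4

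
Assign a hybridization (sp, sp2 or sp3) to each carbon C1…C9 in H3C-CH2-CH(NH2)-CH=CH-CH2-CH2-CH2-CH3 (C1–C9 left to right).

C1 sp3, C2 sp3, C3 sp3, C4 sp2, C5 sp2, C6 sp3, C7 sp3, C8 sp3, C9 sp3

C1: 4 σ bonds; 4 regions of electron density → sp3.
C2: 4 σ bonds; 4 regions of electron density → sp3.
C3 — 4 σ bonds. Steric number 4, so sp3.
C4 — 3 σ bonds, plus one π bond. Steric number 3, so sp2.
C5 carries 3 σ bonds, plus one π bond, giving a steric number of 3, so it is sp2.
C6 — 4 σ bonds. Steric number 4, so sp3.
C7 (4 σ bonds) has steric number 4: sp3.
C8 carries 4 σ bonds, giving a steric number of 4, so it is sp3.
C9 has 4 σ bonds: steric number 4 → sp3.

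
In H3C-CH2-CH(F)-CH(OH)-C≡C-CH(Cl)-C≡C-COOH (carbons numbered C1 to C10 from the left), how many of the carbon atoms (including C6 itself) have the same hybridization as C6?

4

C6 is sp (two π bonds).
C1: sp3
C2: sp3
C3: sp3
C4: sp3
C5: sp ✓
C6: sp ✓
C7: sp3
C8: sp ✓
C9: sp ✓
C10: sp2
4 carbons are sp.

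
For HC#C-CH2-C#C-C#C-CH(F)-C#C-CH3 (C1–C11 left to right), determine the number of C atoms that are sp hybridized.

8

C1: sp ✓
C2: sp ✓
C3: sp3
C4: sp ✓
C5: sp ✓
C6: sp ✓
C7: sp ✓
C8: sp3
C9: sp ✓
C10: sp ✓
C11: sp3
C1, C2, C4, C5, C6, C7, C9, C10 → 8 sp carbons.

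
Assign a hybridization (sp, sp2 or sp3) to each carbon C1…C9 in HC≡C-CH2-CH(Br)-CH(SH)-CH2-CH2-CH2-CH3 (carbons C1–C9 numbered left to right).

C1 has 2 σ bonds, plus two π bonds: steric number 2 → sp.
C2 — 2 σ bonds, plus two π bonds. Steric number 2, so sp.
C3: 4 σ bonds; 4 regions of electron density → sp3.
C4 — 4 σ bonds. Steric number 4, so sp3.
C5: 4 σ bonds; 4 regions of electron density → sp3.
C6: 4 σ bonds; 4 regions of electron density → sp3.
C7 is sp3: 4 σ bonds, 4 electron-density regions.
C8: 4 σ bonds — 4 electron domains, sp3.
C9 (4 σ bonds) has steric number 4: sp3.

C1 sp, C2 sp, C3 sp3, C4 sp3, C5 sp3, C6 sp3, C7 sp3, C8 sp3, C9 sp3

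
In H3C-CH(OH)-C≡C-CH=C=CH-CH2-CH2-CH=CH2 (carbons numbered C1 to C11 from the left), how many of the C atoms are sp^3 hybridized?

C1: sp3 ✓
C2: sp3 ✓
C3: sp
C4: sp
C5: sp2
C6: sp
C7: sp2
C8: sp3 ✓
C9: sp3 ✓
C10: sp2
C11: sp2
C1, C2, C8, C9 → 4 sp3 carbons.

4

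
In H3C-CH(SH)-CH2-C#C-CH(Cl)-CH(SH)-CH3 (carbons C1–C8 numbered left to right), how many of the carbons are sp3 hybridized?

C1: sp3 ✓
C2: sp3 ✓
C3: sp3 ✓
C4: sp
C5: sp
C6: sp3 ✓
C7: sp3 ✓
C8: sp3 ✓
C1, C2, C3, C6, C7, C8 → 6 sp3 carbons.

6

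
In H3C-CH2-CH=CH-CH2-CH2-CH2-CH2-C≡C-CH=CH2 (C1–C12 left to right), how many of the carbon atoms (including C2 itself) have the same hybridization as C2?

C2 is sp3 (only σ bonds).
C1: sp3 ✓
C2: sp3 ✓
C3: sp2
C4: sp2
C5: sp3 ✓
C6: sp3 ✓
C7: sp3 ✓
C8: sp3 ✓
C9: sp
C10: sp
C11: sp2
C12: sp2
6 carbons are sp3.

6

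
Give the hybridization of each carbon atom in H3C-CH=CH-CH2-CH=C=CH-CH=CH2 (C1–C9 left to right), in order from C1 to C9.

C1 sp3, C2 sp2, C3 sp2, C4 sp3, C5 sp2, C6 sp, C7 sp2, C8 sp2, C9 sp2

C1 — 4 σ bonds. Steric number 4, so sp3.
C2 — 3 σ bonds, plus one π bond. Steric number 3, so sp2.
C3 has 3 σ bonds, plus one π bond: steric number 3 → sp2.
C4: 4 σ bonds — 4 electron domains, sp3.
C5 is sp2: 3 σ bonds, plus one π bond, 3 electron-density regions.
C6 — 2 σ bonds, plus two π bonds. Steric number 2, so sp.
C7: 3 σ bonds, plus one π bond — 3 electron domains, sp2.
C8: 3 σ bonds, plus one π bond; 3 regions of electron density → sp2.
C9 is sp2: 3 σ bonds, plus one π bond, 3 electron-density regions.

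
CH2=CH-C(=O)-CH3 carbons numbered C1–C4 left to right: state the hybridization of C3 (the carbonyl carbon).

sp2

C3 (the carbonyl carbon): 3 σ bonds, plus one π bond — 3 electron domains, sp2.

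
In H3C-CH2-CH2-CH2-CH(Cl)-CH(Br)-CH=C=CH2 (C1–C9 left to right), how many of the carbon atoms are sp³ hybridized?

C1: sp3 ✓
C2: sp3 ✓
C3: sp3 ✓
C4: sp3 ✓
C5: sp3 ✓
C6: sp3 ✓
C7: sp2
C8: sp
C9: sp2
C1, C2, C3, C4, C5, C6 → 6 sp3 carbons.

6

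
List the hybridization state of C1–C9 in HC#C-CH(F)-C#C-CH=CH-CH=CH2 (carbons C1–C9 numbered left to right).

C1 (2 σ bonds, plus two π bonds) has steric number 2: sp.
C2: 2 σ bonds, plus two π bonds; 2 regions of electron density → sp.
C3 has 4 σ bonds: steric number 4 → sp3.
C4 (2 σ bonds, plus two π bonds) has steric number 2: sp.
C5 is sp: 2 σ bonds, plus two π bonds, 2 electron-density regions.
C6 carries 3 σ bonds, plus one π bond, giving a steric number of 3, so it is sp2.
C7 carries 3 σ bonds, plus one π bond, giving a steric number of 3, so it is sp2.
C8 — 3 σ bonds, plus one π bond. Steric number 3, so sp2.
C9 is sp2: 3 σ bonds, plus one π bond, 3 electron-density regions.

C1 sp, C2 sp, C3 sp3, C4 sp, C5 sp, C6 sp2, C7 sp2, C8 sp2, C9 sp2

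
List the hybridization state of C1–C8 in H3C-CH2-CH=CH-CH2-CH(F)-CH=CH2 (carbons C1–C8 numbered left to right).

C1 sp3, C2 sp3, C3 sp2, C4 sp2, C5 sp3, C6 sp3, C7 sp2, C8 sp2

C1 has 4 σ bonds: steric number 4 → sp3.
C2: 4 σ bonds — 4 electron domains, sp3.
C3: 3 σ bonds, plus one π bond; 3 regions of electron density → sp2.
C4 — 3 σ bonds, plus one π bond. Steric number 3, so sp2.
C5: 4 σ bonds — 4 electron domains, sp3.
C6: 4 σ bonds; 4 regions of electron density → sp3.
C7 carries 3 σ bonds, plus one π bond, giving a steric number of 3, so it is sp2.
C8 — 3 σ bonds, plus one π bond. Steric number 3, so sp2.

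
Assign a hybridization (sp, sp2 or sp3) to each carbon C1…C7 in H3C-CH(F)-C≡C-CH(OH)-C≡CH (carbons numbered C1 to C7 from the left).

C1 — 4 σ bonds. Steric number 4, so sp3.
C2: 4 σ bonds — 4 electron domains, sp3.
C3 carries 2 σ bonds, plus two π bonds, giving a steric number of 2, so it is sp.
C4: 2 σ bonds, plus two π bonds; 2 regions of electron density → sp.
C5 carries 4 σ bonds, giving a steric number of 4, so it is sp3.
C6 (2 σ bonds, plus two π bonds) has steric number 2: sp.
C7 is sp: 2 σ bonds, plus two π bonds, 2 electron-density regions.

C1 sp3, C2 sp3, C3 sp, C4 sp, C5 sp3, C6 sp, C7 sp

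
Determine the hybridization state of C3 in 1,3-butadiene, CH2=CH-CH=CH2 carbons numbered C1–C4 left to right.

sp^2

C3 is sp2: 3 σ bonds, plus one π bond, 3 electron-density regions.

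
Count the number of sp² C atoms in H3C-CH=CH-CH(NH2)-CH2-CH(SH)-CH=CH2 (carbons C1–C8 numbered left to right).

4

C1: sp3
C2: sp2 ✓
C3: sp2 ✓
C4: sp3
C5: sp3
C6: sp3
C7: sp2 ✓
C8: sp2 ✓
C2, C3, C7, C8 → 4 sp2 carbons.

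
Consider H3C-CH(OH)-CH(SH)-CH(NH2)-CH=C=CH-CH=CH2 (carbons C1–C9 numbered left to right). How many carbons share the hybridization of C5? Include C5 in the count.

4

C5 is sp2 (one π bond).
C1: sp3
C2: sp3
C3: sp3
C4: sp3
C5: sp2 ✓
C6: sp
C7: sp2 ✓
C8: sp2 ✓
C9: sp2 ✓
4 carbons are sp2.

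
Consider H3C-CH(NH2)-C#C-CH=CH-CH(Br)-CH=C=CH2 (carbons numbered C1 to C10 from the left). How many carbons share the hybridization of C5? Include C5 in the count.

4

C5 is sp2 (one π bond).
C1: sp3
C2: sp3
C3: sp
C4: sp
C5: sp2 ✓
C6: sp2 ✓
C7: sp3
C8: sp2 ✓
C9: sp
C10: sp2 ✓
4 carbons are sp2.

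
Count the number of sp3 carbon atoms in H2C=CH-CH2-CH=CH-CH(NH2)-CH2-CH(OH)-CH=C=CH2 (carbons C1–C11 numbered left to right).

4

C1: sp2
C2: sp2
C3: sp3 ✓
C4: sp2
C5: sp2
C6: sp3 ✓
C7: sp3 ✓
C8: sp3 ✓
C9: sp2
C10: sp
C11: sp2
C3, C6, C7, C8 → 4 sp3 carbons.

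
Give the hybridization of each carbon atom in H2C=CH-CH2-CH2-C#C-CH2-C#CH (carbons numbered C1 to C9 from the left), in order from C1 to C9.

C1 sp2, C2 sp2, C3 sp3, C4 sp3, C5 sp, C6 sp, C7 sp3, C8 sp, C9 sp

C1 has 3 σ bonds, plus one π bond: steric number 3 → sp2.
C2 carries 3 σ bonds, plus one π bond, giving a steric number of 3, so it is sp2.
C3 — 4 σ bonds. Steric number 4, so sp3.
C4 (4 σ bonds) has steric number 4: sp3.
C5 carries 2 σ bonds, plus two π bonds, giving a steric number of 2, so it is sp.
C6 is sp: 2 σ bonds, plus two π bonds, 2 electron-density regions.
C7 — 4 σ bonds. Steric number 4, so sp3.
C8: 2 σ bonds, plus two π bonds; 2 regions of electron density → sp.
C9 is sp: 2 σ bonds, plus two π bonds, 2 electron-density regions.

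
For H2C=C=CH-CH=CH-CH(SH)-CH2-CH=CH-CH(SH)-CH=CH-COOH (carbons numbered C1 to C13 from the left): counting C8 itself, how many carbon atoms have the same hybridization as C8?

C8 is sp2 (one π bond).
C1: sp2 ✓
C2: sp
C3: sp2 ✓
C4: sp2 ✓
C5: sp2 ✓
C6: sp3
C7: sp3
C8: sp2 ✓
C9: sp2 ✓
C10: sp3
C11: sp2 ✓
C12: sp2 ✓
C13: sp2 ✓
9 carbons are sp2.

9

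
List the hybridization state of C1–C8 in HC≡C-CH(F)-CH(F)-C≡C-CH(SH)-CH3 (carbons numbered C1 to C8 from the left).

C1 (2 σ bonds, plus two π bonds) has steric number 2: sp.
C2 is sp: 2 σ bonds, plus two π bonds, 2 electron-density regions.
C3: 4 σ bonds; 4 regions of electron density → sp3.
C4 — 4 σ bonds. Steric number 4, so sp3.
C5 has 2 σ bonds, plus two π bonds: steric number 2 → sp.
C6 is sp: 2 σ bonds, plus two π bonds, 2 electron-density regions.
C7: 4 σ bonds; 4 regions of electron density → sp3.
C8 has 4 σ bonds: steric number 4 → sp3.

C1 sp, C2 sp, C3 sp3, C4 sp3, C5 sp, C6 sp, C7 sp3, C8 sp3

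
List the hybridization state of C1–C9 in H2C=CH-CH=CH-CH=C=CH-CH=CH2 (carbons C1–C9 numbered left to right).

C1 sp2, C2 sp2, C3 sp2, C4 sp2, C5 sp2, C6 sp, C7 sp2, C8 sp2, C9 sp2

C1 — 3 σ bonds, plus one π bond. Steric number 3, so sp2.
C2: 3 σ bonds, plus one π bond; 3 regions of electron density → sp2.
C3 (3 σ bonds, plus one π bond) has steric number 3: sp2.
C4: 3 σ bonds, plus one π bond; 3 regions of electron density → sp2.
C5 is sp2: 3 σ bonds, plus one π bond, 3 electron-density regions.
C6: 2 σ bonds, plus two π bonds — 2 electron domains, sp.
C7: 3 σ bonds, plus one π bond — 3 electron domains, sp2.
C8: 3 σ bonds, plus one π bond; 3 regions of electron density → sp2.
C9 (3 σ bonds, plus one π bond) has steric number 3: sp2.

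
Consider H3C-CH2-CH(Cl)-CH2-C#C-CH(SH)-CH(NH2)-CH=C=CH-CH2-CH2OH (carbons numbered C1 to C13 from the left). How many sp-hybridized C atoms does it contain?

C1: sp3
C2: sp3
C3: sp3
C4: sp3
C5: sp ✓
C6: sp ✓
C7: sp3
C8: sp3
C9: sp2
C10: sp ✓
C11: sp2
C12: sp3
C13: sp3
C5, C6, C10 → 3 sp carbons.

3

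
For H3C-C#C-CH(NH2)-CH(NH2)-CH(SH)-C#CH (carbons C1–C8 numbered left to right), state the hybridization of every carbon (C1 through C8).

C1 sp3, C2 sp, C3 sp, C4 sp3, C5 sp3, C6 sp3, C7 sp, C8 sp

C1 has 4 σ bonds: steric number 4 → sp3.
C2 has 2 σ bonds, plus two π bonds: steric number 2 → sp.
C3 carries 2 σ bonds, plus two π bonds, giving a steric number of 2, so it is sp.
C4: 4 σ bonds; 4 regions of electron density → sp3.
C5 — 4 σ bonds. Steric number 4, so sp3.
C6 — 4 σ bonds. Steric number 4, so sp3.
C7 (2 σ bonds, plus two π bonds) has steric number 2: sp.
C8 is sp: 2 σ bonds, plus two π bonds, 2 electron-density regions.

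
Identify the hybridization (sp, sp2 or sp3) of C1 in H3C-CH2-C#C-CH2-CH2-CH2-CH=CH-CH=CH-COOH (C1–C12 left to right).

C1 carries 4 σ bonds, giving a steric number of 4, so it is sp3.

sp³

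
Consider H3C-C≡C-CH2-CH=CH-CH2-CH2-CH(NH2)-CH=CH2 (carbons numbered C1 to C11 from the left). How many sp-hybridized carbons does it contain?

2

C1: sp3
C2: sp ✓
C3: sp ✓
C4: sp3
C5: sp2
C6: sp2
C7: sp3
C8: sp3
C9: sp3
C10: sp2
C11: sp2
C2, C3 → 2 sp carbons.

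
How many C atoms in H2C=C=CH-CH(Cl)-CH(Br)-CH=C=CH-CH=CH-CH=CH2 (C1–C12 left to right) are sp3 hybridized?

C1: sp2
C2: sp
C3: sp2
C4: sp3 ✓
C5: sp3 ✓
C6: sp2
C7: sp
C8: sp2
C9: sp2
C10: sp2
C11: sp2
C12: sp2
C4, C5 → 2 sp3 carbons.

2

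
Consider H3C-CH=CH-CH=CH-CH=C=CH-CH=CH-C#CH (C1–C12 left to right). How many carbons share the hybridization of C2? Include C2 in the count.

C2 is sp2 (one π bond).
C1: sp3
C2: sp2 ✓
C3: sp2 ✓
C4: sp2 ✓
C5: sp2 ✓
C6: sp2 ✓
C7: sp
C8: sp2 ✓
C9: sp2 ✓
C10: sp2 ✓
C11: sp
C12: sp
8 carbons are sp2.

8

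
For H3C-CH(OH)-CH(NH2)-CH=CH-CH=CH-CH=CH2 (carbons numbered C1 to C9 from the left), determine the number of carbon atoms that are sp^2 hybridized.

C1: sp3
C2: sp3
C3: sp3
C4: sp2 ✓
C5: sp2 ✓
C6: sp2 ✓
C7: sp2 ✓
C8: sp2 ✓
C9: sp2 ✓
C4, C5, C6, C7, C8, C9 → 6 sp2 carbons.

6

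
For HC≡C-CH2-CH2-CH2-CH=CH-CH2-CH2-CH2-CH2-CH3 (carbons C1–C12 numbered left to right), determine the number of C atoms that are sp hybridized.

2

C1: sp ✓
C2: sp ✓
C3: sp3
C4: sp3
C5: sp3
C6: sp2
C7: sp2
C8: sp3
C9: sp3
C10: sp3
C11: sp3
C12: sp3
C1, C2 → 2 sp carbons.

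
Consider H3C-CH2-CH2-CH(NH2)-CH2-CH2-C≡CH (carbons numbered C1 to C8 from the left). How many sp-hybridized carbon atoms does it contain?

2

C1: sp3
C2: sp3
C3: sp3
C4: sp3
C5: sp3
C6: sp3
C7: sp ✓
C8: sp ✓
C7, C8 → 2 sp carbons.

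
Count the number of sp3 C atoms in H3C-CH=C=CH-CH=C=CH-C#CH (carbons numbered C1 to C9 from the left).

1

C1: sp3 ✓
C2: sp2
C3: sp
C4: sp2
C5: sp2
C6: sp
C7: sp2
C8: sp
C9: sp
C1 → 1 sp3 carbon.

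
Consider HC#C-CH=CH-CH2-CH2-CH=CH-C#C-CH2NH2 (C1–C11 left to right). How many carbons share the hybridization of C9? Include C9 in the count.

C9 is sp (two π bonds).
C1: sp ✓
C2: sp ✓
C3: sp2
C4: sp2
C5: sp3
C6: sp3
C7: sp2
C8: sp2
C9: sp ✓
C10: sp ✓
C11: sp3
4 carbons are sp.

4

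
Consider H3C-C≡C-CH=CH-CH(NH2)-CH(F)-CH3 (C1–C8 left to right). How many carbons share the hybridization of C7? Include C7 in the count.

C7 is sp3 (only σ bonds).
C1: sp3 ✓
C2: sp
C3: sp
C4: sp2
C5: sp2
C6: sp3 ✓
C7: sp3 ✓
C8: sp3 ✓
4 carbons are sp3.

4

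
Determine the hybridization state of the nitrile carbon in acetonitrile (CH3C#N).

sp

The nitrile carbon carries 2 σ bonds, plus two π bonds, giving a steric number of 2, so it is sp.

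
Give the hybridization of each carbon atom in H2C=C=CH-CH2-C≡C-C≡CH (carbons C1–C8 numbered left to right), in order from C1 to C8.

C1 — 3 σ bonds, plus one π bond. Steric number 3, so sp2.
C2: 2 σ bonds, plus two π bonds — 2 electron domains, sp.
C3: 3 σ bonds, plus one π bond; 3 regions of electron density → sp2.
C4 carries 4 σ bonds, giving a steric number of 4, so it is sp3.
C5 has 2 σ bonds, plus two π bonds: steric number 2 → sp.
C6: 2 σ bonds, plus two π bonds; 2 regions of electron density → sp.
C7: 2 σ bonds, plus two π bonds — 2 electron domains, sp.
C8 carries 2 σ bonds, plus two π bonds, giving a steric number of 2, so it is sp.

C1 sp2, C2 sp, C3 sp2, C4 sp3, C5 sp, C6 sp, C7 sp, C8 sp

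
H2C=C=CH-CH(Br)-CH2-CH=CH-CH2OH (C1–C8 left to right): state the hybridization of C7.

sp²

C7: 3 σ bonds, plus one π bond; 3 regions of electron density → sp2.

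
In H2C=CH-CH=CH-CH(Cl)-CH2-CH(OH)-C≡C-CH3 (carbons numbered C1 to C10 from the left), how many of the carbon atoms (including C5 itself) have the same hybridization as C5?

4

C5 is sp3 (only σ bonds).
C1: sp2
C2: sp2
C3: sp2
C4: sp2
C5: sp3 ✓
C6: sp3 ✓
C7: sp3 ✓
C8: sp
C9: sp
C10: sp3 ✓
4 carbons are sp3.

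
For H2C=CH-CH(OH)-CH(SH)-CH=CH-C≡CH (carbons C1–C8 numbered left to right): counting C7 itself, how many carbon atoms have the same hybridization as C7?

C7 is sp (two π bonds).
C1: sp2
C2: sp2
C3: sp3
C4: sp3
C5: sp2
C6: sp2
C7: sp ✓
C8: sp ✓
2 carbons are sp.

2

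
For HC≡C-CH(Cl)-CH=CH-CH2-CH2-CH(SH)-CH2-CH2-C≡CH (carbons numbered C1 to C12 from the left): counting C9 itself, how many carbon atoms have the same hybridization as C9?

C9 is sp3 (only σ bonds).
C1: sp
C2: sp
C3: sp3 ✓
C4: sp2
C5: sp2
C6: sp3 ✓
C7: sp3 ✓
C8: sp3 ✓
C9: sp3 ✓
C10: sp3 ✓
C11: sp
C12: sp
6 carbons are sp3.

6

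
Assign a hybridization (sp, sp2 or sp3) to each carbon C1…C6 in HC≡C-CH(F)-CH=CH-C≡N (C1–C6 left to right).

C1 sp, C2 sp, C3 sp3, C4 sp2, C5 sp2, C6 sp

C1 has 2 σ bonds, plus two π bonds: steric number 2 → sp.
C2 — 2 σ bonds, plus two π bonds. Steric number 2, so sp.
C3 has 4 σ bonds: steric number 4 → sp3.
C4 is sp2: 3 σ bonds, plus one π bond, 3 electron-density regions.
C5: 3 σ bonds, plus one π bond; 3 regions of electron density → sp2.
C6 is sp: 2 σ bonds, plus two π bonds, 2 electron-density regions.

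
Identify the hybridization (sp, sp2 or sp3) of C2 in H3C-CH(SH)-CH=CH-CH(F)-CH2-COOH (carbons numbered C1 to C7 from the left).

C2 is sp3: 4 σ bonds, 4 electron-density regions.

sp^3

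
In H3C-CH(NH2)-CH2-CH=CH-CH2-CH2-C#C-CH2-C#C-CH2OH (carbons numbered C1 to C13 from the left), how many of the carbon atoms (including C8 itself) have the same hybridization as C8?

4

C8 is sp (two π bonds).
C1: sp3
C2: sp3
C3: sp3
C4: sp2
C5: sp2
C6: sp3
C7: sp3
C8: sp ✓
C9: sp ✓
C10: sp3
C11: sp ✓
C12: sp ✓
C13: sp3
4 carbons are sp.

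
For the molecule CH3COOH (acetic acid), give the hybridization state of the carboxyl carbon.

sp²

The carboxyl carbon: 3 σ bonds, plus one π bond — 3 electron domains, sp2.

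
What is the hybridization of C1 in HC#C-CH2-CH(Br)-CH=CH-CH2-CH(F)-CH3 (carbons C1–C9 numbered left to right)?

C1 (2 σ bonds, plus two π bonds) has steric number 2: sp.

sp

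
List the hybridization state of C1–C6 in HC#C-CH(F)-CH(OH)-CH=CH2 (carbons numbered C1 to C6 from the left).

C1 carries 2 σ bonds, plus two π bonds, giving a steric number of 2, so it is sp.
C2 has 2 σ bonds, plus two π bonds: steric number 2 → sp.
C3 (4 σ bonds) has steric number 4: sp3.
C4 has 4 σ bonds: steric number 4 → sp3.
C5: 3 σ bonds, plus one π bond; 3 regions of electron density → sp2.
C6: 3 σ bonds, plus one π bond; 3 regions of electron density → sp2.

C1 sp, C2 sp, C3 sp3, C4 sp3, C5 sp2, C6 sp2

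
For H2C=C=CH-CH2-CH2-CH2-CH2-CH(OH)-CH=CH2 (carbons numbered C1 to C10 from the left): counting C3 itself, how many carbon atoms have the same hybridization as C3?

4

C3 is sp2 (one π bond).
C1: sp2 ✓
C2: sp
C3: sp2 ✓
C4: sp3
C5: sp3
C6: sp3
C7: sp3
C8: sp3
C9: sp2 ✓
C10: sp2 ✓
4 carbons are sp2.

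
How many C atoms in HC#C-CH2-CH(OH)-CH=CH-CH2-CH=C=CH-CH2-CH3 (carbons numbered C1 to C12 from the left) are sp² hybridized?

4

C1: sp
C2: sp
C3: sp3
C4: sp3
C5: sp2 ✓
C6: sp2 ✓
C7: sp3
C8: sp2 ✓
C9: sp
C10: sp2 ✓
C11: sp3
C12: sp3
C5, C6, C8, C10 → 4 sp2 carbons.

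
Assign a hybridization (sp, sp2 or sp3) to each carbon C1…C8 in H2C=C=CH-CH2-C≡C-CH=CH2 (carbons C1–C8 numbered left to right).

C1 — 3 σ bonds, plus one π bond. Steric number 3, so sp2.
C2 carries 2 σ bonds, plus two π bonds, giving a steric number of 2, so it is sp.
C3: 3 σ bonds, plus one π bond; 3 regions of electron density → sp2.
C4 (4 σ bonds) has steric number 4: sp3.
C5: 2 σ bonds, plus two π bonds — 2 electron domains, sp.
C6: 2 σ bonds, plus two π bonds; 2 regions of electron density → sp.
C7 is sp2: 3 σ bonds, plus one π bond, 3 electron-density regions.
C8: 3 σ bonds, plus one π bond — 3 electron domains, sp2.

C1 sp2, C2 sp, C3 sp2, C4 sp3, C5 sp, C6 sp, C7 sp2, C8 sp2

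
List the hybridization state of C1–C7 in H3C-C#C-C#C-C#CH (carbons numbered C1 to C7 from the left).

C1 (4 σ bonds) has steric number 4: sp3.
C2 (2 σ bonds, plus two π bonds) has steric number 2: sp.
C3 — 2 σ bonds, plus two π bonds. Steric number 2, so sp.
C4: 2 σ bonds, plus two π bonds; 2 regions of electron density → sp.
C5 has 2 σ bonds, plus two π bonds: steric number 2 → sp.
C6 — 2 σ bonds, plus two π bonds. Steric number 2, so sp.
C7 (2 σ bonds, plus two π bonds) has steric number 2: sp.

C1 sp3, C2 sp, C3 sp, C4 sp, C5 sp, C6 sp, C7 sp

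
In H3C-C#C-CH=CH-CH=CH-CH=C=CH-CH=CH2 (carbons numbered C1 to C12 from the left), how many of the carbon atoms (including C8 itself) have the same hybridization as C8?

C8 is sp2 (one π bond).
C1: sp3
C2: sp
C3: sp
C4: sp2 ✓
C5: sp2 ✓
C6: sp2 ✓
C7: sp2 ✓
C8: sp2 ✓
C9: sp
C10: sp2 ✓
C11: sp2 ✓
C12: sp2 ✓
8 carbons are sp2.

8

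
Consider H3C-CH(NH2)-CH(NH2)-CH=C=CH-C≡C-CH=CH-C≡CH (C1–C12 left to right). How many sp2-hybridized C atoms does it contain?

C1: sp3
C2: sp3
C3: sp3
C4: sp2 ✓
C5: sp
C6: sp2 ✓
C7: sp
C8: sp
C9: sp2 ✓
C10: sp2 ✓
C11: sp
C12: sp
C4, C6, C9, C10 → 4 sp2 carbons.

4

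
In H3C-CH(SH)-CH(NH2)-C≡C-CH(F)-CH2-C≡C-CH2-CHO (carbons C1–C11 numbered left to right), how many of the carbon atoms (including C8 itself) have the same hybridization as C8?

C8 is sp (two π bonds).
C1: sp3
C2: sp3
C3: sp3
C4: sp ✓
C5: sp ✓
C6: sp3
C7: sp3
C8: sp ✓
C9: sp ✓
C10: sp3
C11: sp2
4 carbons are sp.

4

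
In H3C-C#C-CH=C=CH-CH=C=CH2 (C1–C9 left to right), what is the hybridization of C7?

sp²

C7 is sp2: 3 σ bonds, plus one π bond, 3 electron-density regions.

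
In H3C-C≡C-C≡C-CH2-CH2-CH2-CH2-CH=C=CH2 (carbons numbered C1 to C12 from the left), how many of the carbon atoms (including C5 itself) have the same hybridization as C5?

5

C5 is sp (two π bonds).
C1: sp3
C2: sp ✓
C3: sp ✓
C4: sp ✓
C5: sp ✓
C6: sp3
C7: sp3
C8: sp3
C9: sp3
C10: sp2
C11: sp ✓
C12: sp2
5 carbons are sp.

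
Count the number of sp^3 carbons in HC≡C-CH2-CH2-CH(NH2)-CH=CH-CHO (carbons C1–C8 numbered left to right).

C1: sp
C2: sp
C3: sp3 ✓
C4: sp3 ✓
C5: sp3 ✓
C6: sp2
C7: sp2
C8: sp2
C3, C4, C5 → 3 sp3 carbons.

3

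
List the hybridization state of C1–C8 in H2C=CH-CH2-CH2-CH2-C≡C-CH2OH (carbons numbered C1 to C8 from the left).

C1 (3 σ bonds, plus one π bond) has steric number 3: sp2.
C2 — 3 σ bonds, plus one π bond. Steric number 3, so sp2.
C3: 4 σ bonds; 4 regions of electron density → sp3.
C4 (4 σ bonds) has steric number 4: sp3.
C5: 4 σ bonds; 4 regions of electron density → sp3.
C6 — 2 σ bonds, plus two π bonds. Steric number 2, so sp.
C7: 2 σ bonds, plus two π bonds; 2 regions of electron density → sp.
C8 carries 4 σ bonds, giving a steric number of 4, so it is sp3.

C1 sp2, C2 sp2, C3 sp3, C4 sp3, C5 sp3, C6 sp, C7 sp, C8 sp3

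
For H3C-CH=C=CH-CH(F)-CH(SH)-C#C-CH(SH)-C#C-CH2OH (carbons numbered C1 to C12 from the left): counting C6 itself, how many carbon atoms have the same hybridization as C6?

C6 is sp3 (only σ bonds).
C1: sp3 ✓
C2: sp2
C3: sp
C4: sp2
C5: sp3 ✓
C6: sp3 ✓
C7: sp
C8: sp
C9: sp3 ✓
C10: sp
C11: sp
C12: sp3 ✓
5 carbons are sp3.

5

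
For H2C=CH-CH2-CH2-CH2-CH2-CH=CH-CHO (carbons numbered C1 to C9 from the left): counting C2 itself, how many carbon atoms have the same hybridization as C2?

C2 is sp2 (one π bond).
C1: sp2 ✓
C2: sp2 ✓
C3: sp3
C4: sp3
C5: sp3
C6: sp3
C7: sp2 ✓
C8: sp2 ✓
C9: sp2 ✓
5 carbons are sp2.

5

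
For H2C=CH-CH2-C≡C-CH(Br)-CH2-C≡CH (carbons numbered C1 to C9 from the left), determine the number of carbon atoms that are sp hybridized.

C1: sp2
C2: sp2
C3: sp3
C4: sp ✓
C5: sp ✓
C6: sp3
C7: sp3
C8: sp ✓
C9: sp ✓
C4, C5, C8, C9 → 4 sp carbons.

4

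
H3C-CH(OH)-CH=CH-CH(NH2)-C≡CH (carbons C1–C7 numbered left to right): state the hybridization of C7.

sp

C7 is sp: 2 σ bonds, plus two π bonds, 2 electron-density regions.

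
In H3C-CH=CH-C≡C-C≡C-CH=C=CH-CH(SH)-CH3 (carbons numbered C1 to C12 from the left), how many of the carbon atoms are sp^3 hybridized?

3

C1: sp3 ✓
C2: sp2
C3: sp2
C4: sp
C5: sp
C6: sp
C7: sp
C8: sp2
C9: sp
C10: sp2
C11: sp3 ✓
C12: sp3 ✓
C1, C11, C12 → 3 sp3 carbons.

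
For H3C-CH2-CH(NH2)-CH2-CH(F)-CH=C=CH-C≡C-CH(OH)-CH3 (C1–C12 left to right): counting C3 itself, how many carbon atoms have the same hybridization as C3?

C3 is sp3 (only σ bonds).
C1: sp3 ✓
C2: sp3 ✓
C3: sp3 ✓
C4: sp3 ✓
C5: sp3 ✓
C6: sp2
C7: sp
C8: sp2
C9: sp
C10: sp
C11: sp3 ✓
C12: sp3 ✓
7 carbons are sp3.

7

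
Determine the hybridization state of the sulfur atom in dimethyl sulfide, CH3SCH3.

sp^3

The sulfur atom — 2 σ bonds and 2 lone pairs. Steric number 4, so sp3.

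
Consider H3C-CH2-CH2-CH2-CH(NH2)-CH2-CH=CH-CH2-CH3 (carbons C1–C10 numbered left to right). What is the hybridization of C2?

sp³

C2 has 4 σ bonds: steric number 4 → sp3.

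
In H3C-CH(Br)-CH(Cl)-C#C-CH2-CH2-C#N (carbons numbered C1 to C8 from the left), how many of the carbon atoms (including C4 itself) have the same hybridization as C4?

C4 is sp (two π bonds).
C1: sp3
C2: sp3
C3: sp3
C4: sp ✓
C5: sp ✓
C6: sp3
C7: sp3
C8: sp ✓
3 carbons are sp.

3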